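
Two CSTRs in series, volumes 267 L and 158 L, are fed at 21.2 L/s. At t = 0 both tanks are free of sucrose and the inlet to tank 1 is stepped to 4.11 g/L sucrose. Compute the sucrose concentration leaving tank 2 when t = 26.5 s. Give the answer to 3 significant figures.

Time constants: τᵢ = Vᵢ/Q for each well-mixed tank.
τ₁ = 267/21.2 = 12.594 s; τ₂ = 158/21.2 = 7.4528 s.
Tank 1: C₁ = C_in(1 − e^(−t/τ₁)). Tank 2 (τ₁ ≠ τ₂): C₂ = C_in[1 − (τ₁ e^(−t/τ₁) − τ₂ e^(−t/τ₂))/(τ₁ − τ₂)].
At t = 26.5: e^(−t/τ₁) = 0.12195, e^(−t/τ₂) = 0.028561.
C₂ = 4.11·[1 − (12.594·0.12195 − 7.4528·0.028561)/(5.1415)] = 4.11·0.74267 = 3.0524 g/L.

3.05 g/L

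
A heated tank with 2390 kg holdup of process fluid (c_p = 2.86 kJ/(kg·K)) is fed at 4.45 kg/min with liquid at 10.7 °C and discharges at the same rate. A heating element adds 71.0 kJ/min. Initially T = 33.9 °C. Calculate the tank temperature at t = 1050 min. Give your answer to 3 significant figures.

18.8 °C

First-law balance (no shaft work): M c_p dT/dt = ṁ c_p (T_in − T) + 71.0.
τ = M/ṁ = 537.08 min; T_ss = T_in + Q̇/(ṁ c_p) = 10.7 + 71.0/(4.45·2.86) = 16.279 °C.
Solution: T(t) = T_ss + (T₀ − T_ss) e^(−t/τ).
T(1050) = 16.279 + (17.621)·e^(−1050/537.08) = 16.279 + (17.621)·0.14156 = 18.773 °C.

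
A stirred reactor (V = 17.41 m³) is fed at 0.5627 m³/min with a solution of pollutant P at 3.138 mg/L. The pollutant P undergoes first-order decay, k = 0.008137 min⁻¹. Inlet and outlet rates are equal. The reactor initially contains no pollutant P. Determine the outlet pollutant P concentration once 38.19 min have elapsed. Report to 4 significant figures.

1.972 mg/L

Species balance: V dC/dt = Q C_in − Q C − k V C.
dC/dt = (Q/V) C_in − (Q/V + k) C; effective rate a = Q/V + k = 0.0323205 + 0.008137 = 0.0404575 min⁻¹.
C_ss = Q C_in/(Q + kV) = 2.50687 mg/L; C(t) = C_ss + (C₀ − C_ss) e^(−a t).
C(38.19) = 2.50687 + (-2.50687)·e^(−0.0404575·38.19) = 2.50687 + (-2.50687)·0.213296 = 1.97216 mg/L.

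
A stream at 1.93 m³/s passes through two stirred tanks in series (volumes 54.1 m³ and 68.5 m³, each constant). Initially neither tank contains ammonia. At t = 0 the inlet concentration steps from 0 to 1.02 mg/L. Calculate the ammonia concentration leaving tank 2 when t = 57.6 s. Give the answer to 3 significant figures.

0.553 mg/L

Species balance on tank i: dCᵢ/dt = (Cᵢ₋₁ − Cᵢ)/τᵢ with τᵢ = Vᵢ/Q.
τ₁ = 54.1/1.93 = 28.031 s; τ₂ = 68.5/1.93 = 35.492 s.
Tank 1: C₁ = C_in(1 − e^(−t/τ₁)). Tank 2 (τ₁ ≠ τ₂): C₂ = C_in[1 − (τ₁ e^(−t/τ₁) − τ₂ e^(−t/τ₂))/(τ₁ − τ₂)].
At t = 57.6: e^(−t/τ₁) = 0.12811, e^(−t/τ₂) = 0.19733.
C₂ = 1.02·[1 − (28.031·0.12811 − 35.492·0.19733)/(-7.4611)] = 1.02·0.54263 = 0.55348 mg/L.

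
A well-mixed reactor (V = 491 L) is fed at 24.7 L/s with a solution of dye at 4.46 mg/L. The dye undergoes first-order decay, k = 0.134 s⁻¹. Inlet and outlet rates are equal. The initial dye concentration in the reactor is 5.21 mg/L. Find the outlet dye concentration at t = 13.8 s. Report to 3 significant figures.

1.53 mg/L

Species balance: V dC/dt = Q C_in − Q C − k V C.
dC/dt = (Q/V) C_in − (Q/V + k) C; effective rate a = Q/V + k = 0.050305 + 0.134 = 0.18431 s⁻¹.
C_ss = Q C_in/(Q + kV) = 1.2173 mg/L; C(t) = C_ss + (C₀ − C_ss) e^(−a t).
C(13.8) = 1.2173 + (3.9927)·e^(−0.18431·13.8) = 1.2173 + (3.9927)·0.078597 = 1.5312 mg/L.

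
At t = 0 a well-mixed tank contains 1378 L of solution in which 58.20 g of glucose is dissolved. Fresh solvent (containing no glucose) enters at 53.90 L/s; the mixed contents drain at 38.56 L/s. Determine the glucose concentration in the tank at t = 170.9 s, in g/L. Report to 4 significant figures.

0.0009992 g/L

Total volume: dV/dt = Q_in − Q_out = 15.3400 L/s, so V(t) = 1378 + 15.3400 t and V(170.9) = 3999.61 L.
Solute balance: dm/dt = 0 − Q_out C = −Q_out m/V(t).
dm/m = −Q_out dt/(V₀ + 15.3400 t); integrating gives ln(m/m₀) = −(Q_out/(Q_in−Q_out)) ln(V/V₀).
m = m₀ (V₀/V)^(Q_out/(Q_in−Q_out)) = 58.20 × (1378/3999.61)^(2.51369) = 3.99639 g.
C = m/V = 3.99639/3999.61 = 0.000999196 g/L.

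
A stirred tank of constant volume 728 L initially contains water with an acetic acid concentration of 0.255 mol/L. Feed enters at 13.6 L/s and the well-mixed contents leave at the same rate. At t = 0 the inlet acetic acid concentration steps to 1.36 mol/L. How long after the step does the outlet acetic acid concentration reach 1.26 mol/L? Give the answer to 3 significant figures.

Species balance on the tank: V dC/dt = Q(C_in − C), so τ = V/Q = 53.529 s.
C(t) = C_in + (C₀ − C_in) e^(−t/τ). Set C = 1.26 and solve for t:
e^(−t/τ) = (C − C_in)/(C₀ − C_in) = (1.26 − 1.36)/(0.255 − 1.36) = 0.090498
t = −τ ln(…) = 53.529 × 2.4024 = 128.60 s.

129 s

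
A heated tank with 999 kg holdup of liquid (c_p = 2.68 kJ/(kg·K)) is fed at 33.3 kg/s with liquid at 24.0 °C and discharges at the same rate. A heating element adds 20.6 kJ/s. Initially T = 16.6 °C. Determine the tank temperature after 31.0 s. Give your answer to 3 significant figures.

21.5 °C

Heat balance on the well-mixed liquid: M c_p dT/dt = ṁ c_p (T_in − T) + 20.6.
Rearrange: dT/dt = (T_ss − T)/τ with τ = M/ṁ = 30.000 s and T_ss = T_in + Q̇/(ṁ c_p) = 24.231 °C.
This is linear first-order; T(t) = T_ss + (T₀ − T_ss) e^(−t/τ).
T(31.0) = 24.231 + (-7.6308)·e^(−31.0/30.000) = 24.231 + (-7.6308)·0.35582 = 21.516 °C.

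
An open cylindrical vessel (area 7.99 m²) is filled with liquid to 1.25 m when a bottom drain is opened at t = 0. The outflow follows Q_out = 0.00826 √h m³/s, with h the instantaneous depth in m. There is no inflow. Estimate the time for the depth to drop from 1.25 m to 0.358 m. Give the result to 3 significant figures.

Mass balance (ρ constant): A dh/dt = −0.00826 √h.
∫ h^(−1/2) dh = −(0.00826/A) ∫ dt, giving 2√h = 2√h₀ − (0.00826/A) t.
t = 2A(√h₀ − √h)/0.00826 = 2·7.99·(√1.25 − √0.358)/0.00826
  = 15.980 × (1.1180 − 0.59833) / 0.00826 = 1005.4 s.

1010 s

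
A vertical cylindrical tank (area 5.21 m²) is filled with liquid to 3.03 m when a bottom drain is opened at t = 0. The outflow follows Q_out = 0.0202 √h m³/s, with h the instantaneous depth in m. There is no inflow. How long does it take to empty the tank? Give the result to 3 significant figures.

Accumulation of liquid (constant cross-section A): A dh/dt = −0.0202 √h.
∫ h^(−1/2) dh = −(0.0202/A) ∫ dt, giving 2√h = 2√h₀ − (0.0202/A) t.
Set h = 0: 2√h₀ = (0.0202/A) t_empty ⇒ t_empty = 2A√h₀/0.0202.
t_empty = 2·5.21·√3.03/0.0202 = 10.420·1.7407/0.0202 = 897.92 s.

898 s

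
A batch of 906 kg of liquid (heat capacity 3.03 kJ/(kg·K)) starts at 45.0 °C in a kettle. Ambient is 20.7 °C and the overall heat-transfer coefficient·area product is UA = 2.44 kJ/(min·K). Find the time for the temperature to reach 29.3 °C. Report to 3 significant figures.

1170 min

Heat balance on the well-mixed liquid: M c_p dT/dt = −UA(T − T_amb).
τ = M c_p/UA = 1125.1 min; T_ss = T_amb = 20.700 °C.
T(t) = T_ss + (T₀ − T_ss)e^(−t/τ); set T = 29.3:
t = −τ ln[(T − T_ss)/(T₀ − T_ss)] = −1125.1 · ln(0.35391) = 1168.6 min.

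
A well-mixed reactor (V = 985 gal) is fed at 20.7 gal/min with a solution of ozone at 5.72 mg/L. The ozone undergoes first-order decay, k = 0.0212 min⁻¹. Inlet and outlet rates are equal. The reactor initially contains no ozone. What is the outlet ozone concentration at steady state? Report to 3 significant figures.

2.85 mg/L

Species balance: V dC/dt = Q C_in − Q C − k V C.
At steady state: 0 = Q C_in − (Q + kV) C_ss, so C_ss = Q C_in/(Q + kV).
C_ss = 20.7·5.72/(20.7 + 0.0212·985) = 118.40/41.582 = 2.8475 mg/L.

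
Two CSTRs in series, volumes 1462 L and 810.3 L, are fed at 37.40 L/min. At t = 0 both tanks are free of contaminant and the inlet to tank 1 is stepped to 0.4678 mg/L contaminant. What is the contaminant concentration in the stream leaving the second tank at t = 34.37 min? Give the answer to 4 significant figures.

Species balance on tank i: dCᵢ/dt = (Cᵢ₋₁ − Cᵢ)/τᵢ with τᵢ = Vᵢ/Q.
τ₁ = 1462/37.40 = 39.0909 min; τ₂ = 810.3/37.40 = 21.6658 min.
Tank 1: C₁ = C_in(1 − e^(−t/τ₁)). Tank 2 (τ₁ ≠ τ₂): C₂ = C_in[1 − (τ₁ e^(−t/τ₁) − τ₂ e^(−t/τ₂))/(τ₁ − τ₂)].
At t = 34.37: e^(−t/τ₁) = 0.415101, e^(−t/τ₂) = 0.204667.
C₂ = 0.4678·[1 − (39.0909·0.415101 − 21.6658·0.204667)/(17.4251)] = 0.4678·0.323252 = 0.151217 mg/L.

0.1512 mg/L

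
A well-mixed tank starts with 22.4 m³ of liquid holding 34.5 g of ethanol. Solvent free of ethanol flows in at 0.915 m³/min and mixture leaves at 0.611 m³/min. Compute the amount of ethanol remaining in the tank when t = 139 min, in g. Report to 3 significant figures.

4.10 g

Total volume: dV/dt = Q_in − Q_out = 0.30400 m³/min, so V(t) = 22.4 + 0.30400 t and V(139) = 64.656 m³.
Solute balance: dm/dt = 0 − Q_out C = −Q_out m/V(t).
dm/m = −Q_out dt/(V₀ + 0.30400 t); integrating gives ln(m/m₀) = −(Q_out/(Q_in−Q_out)) ln(V/V₀).
m = m₀ (V₀/V)^(Q_out/(Q_in−Q_out)) = 34.5 × (22.4/64.656)^(2.0099) = 4.0978 g.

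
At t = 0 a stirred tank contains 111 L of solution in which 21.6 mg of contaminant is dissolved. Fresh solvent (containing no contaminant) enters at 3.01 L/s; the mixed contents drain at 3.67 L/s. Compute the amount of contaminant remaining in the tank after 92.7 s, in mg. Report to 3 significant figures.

0.251 mg

Let m(t) be the amount of contaminant. Volume: V(t) = V₀ + (Q_in − Q_out) t = 111 − 0.66000 t; V(92.7) = 49.818 L.
No contaminant enters, so dm/dt = −Q_out · (m/V).
dm/m = −Q_out dt/(V₀ − 0.66000 t); integrating gives ln(m/m₀) = −(Q_out/(Q_in−Q_out)) ln(V/V₀).
m = m₀ (V₀/V)^(Q_out/(Q_in−Q_out)) = 21.6 × (111/49.818)^(-5.5606) = 0.25102 mg.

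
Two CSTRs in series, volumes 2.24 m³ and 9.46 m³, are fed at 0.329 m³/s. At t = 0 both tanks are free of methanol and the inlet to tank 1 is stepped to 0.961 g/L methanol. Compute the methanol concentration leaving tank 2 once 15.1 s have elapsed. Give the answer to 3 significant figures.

0.249 g/L

Time constants: τᵢ = Vᵢ/Q for each well-mixed tank.
τ₁ = 2.24/0.329 = 6.8085 s; τ₂ = 9.46/0.329 = 28.754 s.
Solving the cascade with C₁(0)=C₂(0)=0 gives C₂(t) = C_in[1 − (τ₁ e^(−t/τ₁) − τ₂ e^(−t/τ₂))/(τ₁ − τ₂)].
At t = 15.1: e^(−t/τ₁) = 0.10885, e^(−t/τ₂) = 0.59147.
C₂ = 0.961·[1 − (6.8085·0.10885 − 28.754·0.59147)/(-21.945)] = 0.961·0.25880 = 0.24871 g/L.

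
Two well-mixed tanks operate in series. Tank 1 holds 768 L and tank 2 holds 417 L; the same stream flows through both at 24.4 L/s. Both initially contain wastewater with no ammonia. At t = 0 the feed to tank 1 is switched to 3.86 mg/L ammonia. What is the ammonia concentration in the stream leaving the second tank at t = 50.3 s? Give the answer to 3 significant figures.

Species balance on tank i: dCᵢ/dt = (Cᵢ₋₁ − Cᵢ)/τᵢ with τᵢ = Vᵢ/Q.
τ₁ = 768/24.4 = 31.475 s; τ₂ = 417/24.4 = 17.090 s.
Solving the cascade with C₁(0)=C₂(0)=0 gives C₂(t) = C_in[1 − (τ₁ e^(−t/τ₁) − τ₂ e^(−t/τ₂))/(τ₁ − τ₂)].
At t = 50.3: e^(−t/τ₁) = 0.20229, e^(−t/τ₂) = 0.052696.
C₂ = 3.86·[1 − (31.475·0.20229 − 17.090·0.052696)/(14.385)] = 3.86·0.62000 = 2.3932 mg/L.

2.39 mg/L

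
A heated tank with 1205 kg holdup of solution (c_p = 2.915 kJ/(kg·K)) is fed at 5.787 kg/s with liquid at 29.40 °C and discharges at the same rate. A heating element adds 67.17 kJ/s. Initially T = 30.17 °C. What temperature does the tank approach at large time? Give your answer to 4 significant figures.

M c_p dT/dt = ṁ c_p (T_in − T) + Q̇.
At steady state dT/dt = 0 ⇒ T_ss = T_in + Q̇/(ṁ c_p) = 29.40 + 67.17/(5.787·2.915) = 33.3818 °C.

33.38 °C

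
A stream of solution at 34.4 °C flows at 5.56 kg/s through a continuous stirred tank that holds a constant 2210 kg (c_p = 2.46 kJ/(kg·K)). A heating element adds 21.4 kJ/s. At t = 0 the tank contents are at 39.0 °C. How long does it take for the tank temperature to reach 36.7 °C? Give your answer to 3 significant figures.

564 s

M c_p dT/dt = ṁ c_p (T_in − T) + Q̇.
τ = M/ṁ = 397.48 s; T_ss = T_in + Q̇/(ṁ c_p) = 35.965 °C.
T(t) = T_ss + (T₀ − T_ss) e^(−t/τ). Set T = 36.7:
e^(−t/τ) = (36.7 − 35.965)/(39.0 − 35.965) = 0.24227
t = −397.48 · ln(0.24227) = 563.50 s.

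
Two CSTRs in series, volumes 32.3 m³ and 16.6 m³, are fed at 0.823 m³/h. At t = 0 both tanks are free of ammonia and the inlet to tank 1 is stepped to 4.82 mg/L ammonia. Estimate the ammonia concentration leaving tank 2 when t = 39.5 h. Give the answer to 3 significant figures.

1.91 mg/L

Time constants: τᵢ = Vᵢ/Q for each well-mixed tank.
τ₁ = 32.3/0.823 = 39.247 h; τ₂ = 16.6/0.823 = 20.170 h.
Solving the cascade with C₁(0)=C₂(0)=0 gives C₂(t) = C_in[1 − (τ₁ e^(−t/τ₁) − τ₂ e^(−t/τ₂))/(τ₁ − τ₂)].
At t = 39.5: e^(−t/τ₁) = 0.36551, e^(−t/τ₂) = 0.14109.
C₂ = 4.82·[1 − (39.247·0.36551 − 20.170·0.14109)/(19.077)] = 4.82·0.39720 = 1.9145 mg/L.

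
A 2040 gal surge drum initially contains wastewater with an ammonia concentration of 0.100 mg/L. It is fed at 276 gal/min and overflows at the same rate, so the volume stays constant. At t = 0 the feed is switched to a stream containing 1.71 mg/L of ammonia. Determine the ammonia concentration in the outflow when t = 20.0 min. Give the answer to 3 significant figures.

Accumulation = in − out for the solute gives V dC/dt = Q(C_in − C).
Rewrite as dC/dt + C/τ = C_in/τ, τ = V/Q = 7.3913 min.
This is linear first-order; C(t) = C_in + (C₀ − C_in) e^(−t/τ).
C(20.0) = 1.71 + (0.100 − 1.71)·e^(−20.0/7.3913) = 1.71 + (-1.6100)·0.066811 = 1.6024 mg/L.

1.60 mg/L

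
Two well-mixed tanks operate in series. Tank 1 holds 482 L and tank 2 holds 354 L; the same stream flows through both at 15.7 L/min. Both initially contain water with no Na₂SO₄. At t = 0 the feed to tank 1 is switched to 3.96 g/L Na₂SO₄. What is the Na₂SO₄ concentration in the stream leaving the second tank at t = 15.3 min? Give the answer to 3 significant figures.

0.457 g/L

Species balance on tank i: dCᵢ/dt = (Cᵢ₋₁ − Cᵢ)/τᵢ with τᵢ = Vᵢ/Q.
τ₁ = 482/15.7 = 30.701 min; τ₂ = 354/15.7 = 22.548 min.
Tank 1: C₁ = C_in(1 − e^(−t/τ₁)). Tank 2 (τ₁ ≠ τ₂): C₂ = C_in[1 − (τ₁ e^(−t/τ₁) − τ₂ e^(−t/τ₂))/(τ₁ − τ₂)].
At t = 15.3: e^(−t/τ₁) = 0.60753, e^(−t/τ₂) = 0.50735.
C₂ = 3.96·[1 − (30.701·0.60753 − 22.548·0.50735)/(8.1529)] = 3.96·0.11542 = 0.45706 g/L.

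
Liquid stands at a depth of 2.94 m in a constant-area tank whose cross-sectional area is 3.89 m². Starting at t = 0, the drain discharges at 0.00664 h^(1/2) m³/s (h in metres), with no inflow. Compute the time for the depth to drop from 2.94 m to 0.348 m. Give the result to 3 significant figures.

1320 s

A dh/dt = −Q_out = −0.00664 √h.
This is separable: 2 d(√h)/dt = −0.00664/A, so √h = √h₀ − (0.00664/(2A)) t.
t = 2A(√h₀ − √h)/0.00664 = 2·3.89·(√2.94 − √0.348)/0.00664
  = 7.7800 × (1.7146 − 0.58992) / 0.00664 = 1317.8 s.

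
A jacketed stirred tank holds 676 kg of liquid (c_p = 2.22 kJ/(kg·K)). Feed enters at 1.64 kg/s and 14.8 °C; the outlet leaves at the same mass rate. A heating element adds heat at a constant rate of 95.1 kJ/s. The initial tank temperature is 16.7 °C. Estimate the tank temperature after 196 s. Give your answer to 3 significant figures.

M c_p dT/dt = ṁ c_p (T_in − T) + Q̇.
τ = M/ṁ = 412.20 s; T_ss = T_in + Q̇/(ṁ c_p) = 14.8 + 95.1/(1.64·2.22) = 40.921 °C.
T approaches T_ss exponentially: T(t) = T_ss + (T₀ − T_ss) e^(−t/τ).
T(196) = 40.921 + (-24.221)·e^(−196/412.20) = 40.921 + (-24.221)·0.62157 = 25.866 °C.

25.9 °C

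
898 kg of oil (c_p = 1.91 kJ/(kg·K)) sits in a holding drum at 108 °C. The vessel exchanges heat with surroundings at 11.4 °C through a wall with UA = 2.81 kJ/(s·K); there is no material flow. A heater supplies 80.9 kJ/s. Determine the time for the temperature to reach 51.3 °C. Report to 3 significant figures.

Heat balance on the well-mixed liquid: M c_p dT/dt = −UA(T − T_amb) + Q̇.
τ = M c_p/UA = 610.38 s; T_ss = T_amb + Q̇/UA = 11.4 + 80.9/2.81 = 40.190 °C.
T(t) = T_ss + (T₀ − T_ss)e^(−t/τ); set T = 51.3:
t = −τ ln[(T − T_ss)/(T₀ − T_ss)] = −610.38 · ln(0.16384) = 1104.1 s.

1100 s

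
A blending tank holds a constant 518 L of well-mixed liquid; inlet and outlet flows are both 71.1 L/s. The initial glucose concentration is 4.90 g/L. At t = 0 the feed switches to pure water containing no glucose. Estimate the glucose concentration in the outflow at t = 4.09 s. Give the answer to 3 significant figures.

2.80 g/L

Transient balance on the dissolved component: V dC/dt = Q(C_in − C).
Rewrite as dC/dt + C/τ = C_in/τ, τ = V/Q = 7.2855 s.
Solution: C(t) = C_in + (C₀ − C_in) e^(−t/τ).
C(4.09) = 0 + (4.90 − 0)·e^(−4.09/7.2855) = 0 + (4.9000)·0.57042 = 2.7950 g/L.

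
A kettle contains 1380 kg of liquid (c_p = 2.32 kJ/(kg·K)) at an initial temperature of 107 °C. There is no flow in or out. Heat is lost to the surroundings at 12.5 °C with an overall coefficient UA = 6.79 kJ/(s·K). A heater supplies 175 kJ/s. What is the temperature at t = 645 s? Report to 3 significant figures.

55.8 °C

M c_p dT/dt = −UA(T − T_amb) + Q̇.
dT/dt = (T_ss − T)/τ with T_ss = T_amb + Q̇/UA = 12.5 + 175/6.79 = 38.273 °C, τ = M c_p/UA = 1380·2.32/6.79 = 471.52 s.
Integrating: T(t) = T_ss + (T₀ − T_ss) e^(−t/τ).
T(645) = 38.273 + (68.727)·0.25463 = 55.773 °C.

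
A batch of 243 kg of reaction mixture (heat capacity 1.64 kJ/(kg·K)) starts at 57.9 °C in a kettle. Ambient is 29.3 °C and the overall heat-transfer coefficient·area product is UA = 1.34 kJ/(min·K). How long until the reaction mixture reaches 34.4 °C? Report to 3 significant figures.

Lumped-capacitance energy balance: M c_p dT/dt = UA(T_amb − T).
τ = M c_p/UA = 297.40 min; T_ss = T_amb = 29.300 °C.
T(t) = T_ss + (T₀ − T_ss)e^(−t/τ); set T = 34.4:
t = −τ ln[(T − T_ss)/(T₀ − T_ss)] = −297.40 · ln(0.17832) = 512.77 min.

513 min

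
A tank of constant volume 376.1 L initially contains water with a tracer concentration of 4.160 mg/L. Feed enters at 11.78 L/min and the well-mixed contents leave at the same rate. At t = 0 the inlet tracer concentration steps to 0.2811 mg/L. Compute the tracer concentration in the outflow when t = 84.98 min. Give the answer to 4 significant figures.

Unsteady species balance (constant V, well mixed): V dC/dt = Q(C_in − C).
Time constant τ = V/Q = 376.1/11.78 = 31.9270 min.
This is linear first-order; C(t) = C_in + (C₀ − C_in) e^(−t/τ).
C(84.98) = 0.2811 + (4.160 − 0.2811)·e^(−84.98/31.9270) = 0.2811 + (3.87890)·0.0698296 = 0.551962 mg/L.

0.5520 mg/L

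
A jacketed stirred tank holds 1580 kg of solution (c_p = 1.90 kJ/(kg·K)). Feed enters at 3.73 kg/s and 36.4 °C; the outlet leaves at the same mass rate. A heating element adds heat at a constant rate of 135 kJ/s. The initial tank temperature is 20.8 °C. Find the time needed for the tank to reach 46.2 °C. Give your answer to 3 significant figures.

559 s

M c_p dT/dt = ṁ c_p (T_in − T) + Q̇.
τ = M/ṁ = 423.59 s; T_ss = T_in + Q̇/(ṁ c_p) = 55.449 °C.
T(t) = T_ss + (T₀ − T_ss) e^(−t/τ). Set T = 46.2:
e^(−t/τ) = (46.2 − 55.449)/(20.8 − 55.449) = 0.26693
t = −423.59 · ln(0.26693) = 559.46 s.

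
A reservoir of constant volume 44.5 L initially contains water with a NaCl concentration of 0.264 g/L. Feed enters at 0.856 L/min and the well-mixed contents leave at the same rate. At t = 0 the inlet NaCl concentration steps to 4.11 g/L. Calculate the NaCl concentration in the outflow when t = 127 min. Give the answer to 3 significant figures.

Species balance on the tank: V dC/dt = Q(C_in − C).
So dC/dt = (C_in − C)/τ with τ = V/Q = 44.5/0.856 = 51.986 min.
C approaches C_in exponentially: C(t) = C_in + (C₀ − C_in) e^(−t/τ).
C(127) = 4.11 + (0.264 − 4.11)·e^(−127/51.986) = 4.11 + (-3.8460)·0.086903 = 3.7758 g/L.

3.78 g/L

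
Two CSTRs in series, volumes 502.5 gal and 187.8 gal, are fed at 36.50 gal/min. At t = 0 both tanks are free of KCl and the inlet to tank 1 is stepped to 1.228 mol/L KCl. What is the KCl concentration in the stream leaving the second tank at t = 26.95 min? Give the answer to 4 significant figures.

0.9550 mol/L

Each tank obeys Vᵢ dCᵢ/dt = Q(Cᵢ₋₁ − Cᵢ), so τᵢ = Vᵢ/Q.
τ₁ = 502.5/36.50 = 13.7671 min; τ₂ = 187.8/36.50 = 5.14521 min.
Solving the cascade with C₁(0)=C₂(0)=0 gives C₂(t) = C_in[1 − (τ₁ e^(−t/τ₁) − τ₂ e^(−t/τ₂))/(τ₁ − τ₂)].
At t = 26.95: e^(−t/τ₁) = 0.141202, e^(−t/τ₂) = 0.00531147.
C₂ = 1.228·[1 − (13.7671·0.141202 − 5.14521·0.00531147)/(8.62192)] = 1.228·0.777704 = 0.955020 mol/L.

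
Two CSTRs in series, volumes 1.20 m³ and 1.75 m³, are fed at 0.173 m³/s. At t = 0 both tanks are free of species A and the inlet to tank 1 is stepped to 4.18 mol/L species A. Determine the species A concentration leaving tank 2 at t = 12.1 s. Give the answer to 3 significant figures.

1.75 mol/L

Time constants: τᵢ = Vᵢ/Q for each well-mixed tank.
τ₁ = 1.20/0.173 = 6.9364 s; τ₂ = 1.75/0.173 = 10.116 s.
Solving the cascade with C₁(0)=C₂(0)=0 gives C₂(t) = C_in[1 − (τ₁ e^(−t/τ₁) − τ₂ e^(−t/τ₂))/(τ₁ − τ₂)].
At t = 12.1: e^(−t/τ₁) = 0.17475, e^(−t/τ₂) = 0.30235.
C₂ = 4.18·[1 − (6.9364·0.17475 − 10.116·0.30235)/(-3.1792)] = 4.18·0.41924 = 1.7524 mol/L.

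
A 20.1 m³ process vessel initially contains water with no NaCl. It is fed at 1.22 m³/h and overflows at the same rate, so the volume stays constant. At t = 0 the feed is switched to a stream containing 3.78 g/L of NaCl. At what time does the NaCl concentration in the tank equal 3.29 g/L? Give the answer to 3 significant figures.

Transient balance on the dissolved component: V dC/dt = Q(C_in − C), so τ = V/Q = 16.475 h.
C(t) = C_in + (C₀ − C_in) e^(−t/τ). Set C = 3.29 and solve for t:
e^(−t/τ) = (C − C_in)/(C₀ − C_in) = (3.29 − 3.78)/(0 − 3.78) = 0.12963
t = −τ ln(…) = 16.475 × 2.0431 = 33.660 h.

33.7 h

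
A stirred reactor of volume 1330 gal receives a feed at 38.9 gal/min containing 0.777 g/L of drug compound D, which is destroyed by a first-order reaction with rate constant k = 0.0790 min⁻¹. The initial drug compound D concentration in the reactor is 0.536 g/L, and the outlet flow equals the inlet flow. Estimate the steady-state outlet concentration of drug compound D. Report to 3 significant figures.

Species balance: V dC/dt = Q C_in − Q C − k V C.
Steady state (dC/dt = 0): C_ss = Q C_in/(Q + kV) = C_in/(1 + kV/Q).
C_ss = 38.9·0.777/(38.9 + 0.0790·1330) = 30.225/143.97 = 0.20994 g/L.

0.210 g/L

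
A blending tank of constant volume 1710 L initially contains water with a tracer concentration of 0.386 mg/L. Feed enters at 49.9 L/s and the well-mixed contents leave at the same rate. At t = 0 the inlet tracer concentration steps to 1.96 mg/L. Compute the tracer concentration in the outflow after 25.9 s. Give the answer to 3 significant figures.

1.22 mg/L

Transient balance on the dissolved component: V dC/dt = Q(C_in − C).
So dC/dt = (C_in − C)/τ with τ = V/Q = 1710/49.9 = 34.269 s.
Integrating: C(t) = C_in + (C₀ − C_in) e^(−t/τ).
C(25.9) = 1.96 + (0.386 − 1.96)·e^(−25.9/34.269) = 1.96 + (-1.5740)·0.46964 = 1.2208 mg/L.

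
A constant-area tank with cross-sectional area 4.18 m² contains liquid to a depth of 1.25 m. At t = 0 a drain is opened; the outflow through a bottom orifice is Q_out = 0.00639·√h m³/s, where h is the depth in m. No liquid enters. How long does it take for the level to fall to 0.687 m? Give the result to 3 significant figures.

378 s

Volume balance on the tank: A dh/dt = −0.00639 √h.
This is separable: 2 d(√h)/dt = −0.00639/A, so √h = √h₀ − (0.00639/(2A)) t.
t = 2A(√h₀ − √h)/0.00639 = 2·4.18·(√1.25 − √0.687)/0.00639
  = 8.3600 × (1.1180 − 0.82885) / 0.00639 = 378.33 s.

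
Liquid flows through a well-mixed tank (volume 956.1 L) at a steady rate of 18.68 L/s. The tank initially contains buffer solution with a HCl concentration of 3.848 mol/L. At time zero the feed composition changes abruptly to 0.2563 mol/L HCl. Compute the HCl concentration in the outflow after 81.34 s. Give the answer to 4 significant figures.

Transient balance on the dissolved component: V dC/dt = Q(C_in − C).
So dC/dt = (C_in − C)/τ with τ = V/Q = 956.1/18.68 = 51.1831 s.
Solution: C(t) = C_in + (C₀ − C_in) e^(−t/τ).
C(81.34) = 0.2563 + (3.848 − 0.2563)·e^(−81.34/51.1831) = 0.2563 + (3.59170)·0.204089 = 0.989328 mol/L.

0.9893 mol/L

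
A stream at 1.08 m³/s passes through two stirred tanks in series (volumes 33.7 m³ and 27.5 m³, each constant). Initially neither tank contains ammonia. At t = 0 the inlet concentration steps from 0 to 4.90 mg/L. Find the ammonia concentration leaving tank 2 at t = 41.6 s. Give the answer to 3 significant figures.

Each tank obeys Vᵢ dCᵢ/dt = Q(Cᵢ₋₁ − Cᵢ), so τᵢ = Vᵢ/Q.
τ₁ = 33.7/1.08 = 31.204 s; τ₂ = 27.5/1.08 = 25.463 s.
Tank 1: C₁ = C_in(1 − e^(−t/τ₁)). Tank 2 (τ₁ ≠ τ₂): C₂ = C_in[1 − (τ₁ e^(−t/τ₁) − τ₂ e^(−t/τ₂))/(τ₁ − τ₂)].
At t = 41.6: e^(−t/τ₁) = 0.26364, e^(−t/τ₂) = 0.19520.
C₂ = 4.90·[1 − (31.204·0.26364 − 25.463·0.19520)/(5.7407)] = 4.90·0.43279 = 2.1207 mg/L.

2.12 mg/L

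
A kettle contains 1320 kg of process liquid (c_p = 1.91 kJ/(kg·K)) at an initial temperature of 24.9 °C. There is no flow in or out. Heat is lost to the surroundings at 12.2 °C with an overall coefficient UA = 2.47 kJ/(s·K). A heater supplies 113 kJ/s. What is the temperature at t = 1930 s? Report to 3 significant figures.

M c_p dT/dt = −UA(T − T_amb) + Q̇.
dT/dt = (T_ss − T)/τ with T_ss = T_amb + Q̇/UA = 12.2 + 113/2.47 = 57.949 °C, τ = M c_p/UA = 1320·1.91/2.47 = 1020.7 s.
T approaches T_ss exponentially: T(t) = T_ss + (T₀ − T_ss) e^(−t/τ).
T(1930) = 57.949 + (-33.049)·0.15095 = 52.960 °C.

53.0 °C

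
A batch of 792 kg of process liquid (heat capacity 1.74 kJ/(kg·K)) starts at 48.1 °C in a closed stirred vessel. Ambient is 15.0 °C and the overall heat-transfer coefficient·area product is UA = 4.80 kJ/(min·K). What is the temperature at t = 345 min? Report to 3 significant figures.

25.0 °C

M c_p dT/dt = −UA(T − T_amb).
dT/dt = (T_ss − T)/τ with T_ss = T_amb = 15.000 °C, τ = M c_p/UA = 792·1.74/4.80 = 287.10 min.
Solution: T(t) = T_ss + (T₀ − T_ss) e^(−t/τ).
T(345) = 15.000 + (33.100)·0.30069 = 24.953 °C.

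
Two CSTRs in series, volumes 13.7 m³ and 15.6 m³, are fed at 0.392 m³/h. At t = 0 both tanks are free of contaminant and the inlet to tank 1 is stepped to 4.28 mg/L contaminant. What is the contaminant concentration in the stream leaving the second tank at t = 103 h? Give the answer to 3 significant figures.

Species balance on tank i: dCᵢ/dt = (Cᵢ₋₁ − Cᵢ)/τᵢ with τᵢ = Vᵢ/Q.
τ₁ = 13.7/0.392 = 34.949 h; τ₂ = 15.6/0.392 = 39.796 h.
Solving the cascade with C₁(0)=C₂(0)=0 gives C₂(t) = C_in[1 − (τ₁ e^(−t/τ₁) − τ₂ e^(−t/τ₂))/(τ₁ − τ₂)].
At t = 103: e^(−t/τ₁) = 0.052489, e^(−t/τ₂) = 0.075155.
C₂ = 4.28·[1 − (34.949·0.052489 − 39.796·0.075155)/(-4.8469)] = 4.28·0.76141 = 3.2588 mg/L.

3.26 mg/L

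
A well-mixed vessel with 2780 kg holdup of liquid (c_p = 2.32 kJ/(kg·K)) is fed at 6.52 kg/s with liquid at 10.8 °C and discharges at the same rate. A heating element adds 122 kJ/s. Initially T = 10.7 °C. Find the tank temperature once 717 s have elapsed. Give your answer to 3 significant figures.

17.3 °C

M c_p dT/dt = ṁ c_p (T_in − T) + Q̇.
τ = M/ṁ = 426.38 s; T_ss = T_in + Q̇/(ṁ c_p) = 10.8 + 122/(6.52·2.32) = 18.865 °C.
T approaches T_ss exponentially: T(t) = T_ss + (T₀ − T_ss) e^(−t/τ).
T(717) = 18.865 + (-8.1654)·e^(−717/426.38) = 18.865 + (-8.1654)·0.18608 = 17.346 °C.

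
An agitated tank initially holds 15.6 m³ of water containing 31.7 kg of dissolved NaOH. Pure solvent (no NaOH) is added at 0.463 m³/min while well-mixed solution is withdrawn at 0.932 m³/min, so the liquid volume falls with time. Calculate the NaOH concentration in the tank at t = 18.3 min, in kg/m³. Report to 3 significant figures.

Let m(t) be the amount of NaOH. Volume: V(t) = V₀ + (Q_in − Q_out) t = 15.6 − 0.46900 t; V(18.3) = 7.0173 m³.
No NaOH enters, so dm/dt = −Q_out · (m/V).
Separate: dm/m = −Q_out dt/V(t) ⇒ ln(m/m₀) = −(Q_out/(Q_in−Q_out)) ln(V/V₀).
m = m₀ (V₀/V)^(Q_out/(Q_in−Q_out)) = 31.7 × (15.6/7.0173)^(-1.9872) = 6.4802 kg.
C = m/V = 6.4802/7.0173 = 0.92346 kg/m³.

0.923 kg/m³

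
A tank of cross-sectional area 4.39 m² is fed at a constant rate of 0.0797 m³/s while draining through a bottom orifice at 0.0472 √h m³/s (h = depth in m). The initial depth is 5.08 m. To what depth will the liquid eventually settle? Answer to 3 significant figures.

Mass balance (ρ constant): A dh/dt = Q_in − 0.0472 √h. At steady state dh/dt = 0:
Q_in = 0.0472 √h_ss ⇒ √h_ss = 0.0797/0.0472 = 1.6886.
h_ss = 1.6886² = 2.8512 m. (Since h₀ = 5.08 m > h_ss, the level will fall toward this value.)

2.85 m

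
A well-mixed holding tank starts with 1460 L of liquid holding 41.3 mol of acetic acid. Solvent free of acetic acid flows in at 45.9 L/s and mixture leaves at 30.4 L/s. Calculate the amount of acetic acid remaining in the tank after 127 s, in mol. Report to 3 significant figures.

7.74 mol

Let m(t) be the amount of acetic acid. Volume: V(t) = V₀ + (Q_in − Q_out) t = 1460 + 15.500 t; V(127) = 3428.5 L.
No acetic acid enters, so dm/dt = −Q_out · (m/V).
dm/m = −Q_out dt/(V₀ + 15.500 t); integrating gives ln(m/m₀) = −(Q_out/(Q_in−Q_out)) ln(V/V₀).
m = m₀ (V₀/V)^(Q_out/(Q_in−Q_out)) = 41.3 × (1460/3428.5)^(1.9613) = 7.7410 mol.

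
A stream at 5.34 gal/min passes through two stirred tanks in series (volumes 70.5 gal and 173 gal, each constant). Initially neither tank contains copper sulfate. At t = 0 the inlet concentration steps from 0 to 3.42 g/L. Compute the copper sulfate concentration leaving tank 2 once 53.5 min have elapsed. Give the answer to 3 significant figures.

Each tank obeys Vᵢ dCᵢ/dt = Q(Cᵢ₋₁ − Cᵢ), so τᵢ = Vᵢ/Q.
τ₁ = 70.5/5.34 = 13.202 min; τ₂ = 173/5.34 = 32.397 min.
Tank 1: C₁ = C_in(1 − e^(−t/τ₁)). Tank 2 (τ₁ ≠ τ₂): C₂ = C_in[1 − (τ₁ e^(−t/τ₁) − τ₂ e^(−t/τ₂))/(τ₁ − τ₂)].
At t = 53.5: e^(−t/τ₁) = 0.017382, e^(−t/τ₂) = 0.19178.
C₂ = 3.42·[1 − (13.202·0.017382 − 32.397·0.19178)/(-19.195)] = 3.42·0.68826 = 2.3539 g/L.

2.35 g/L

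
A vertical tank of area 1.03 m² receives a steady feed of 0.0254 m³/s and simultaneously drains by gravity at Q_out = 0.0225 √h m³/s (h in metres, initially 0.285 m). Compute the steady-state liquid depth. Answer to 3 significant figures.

1.27 m

Accumulation of liquid (constant cross-section A): A dh/dt = Q_in − 0.0225 √h. At steady state dh/dt = 0:
Q_in = 0.0225 √h_ss ⇒ √h_ss = 0.0254/0.0225 = 1.1289.
h_ss = 1.1289² = 1.2744 m. (Since h₀ = 0.285 m < h_ss, the level will rise toward this value.)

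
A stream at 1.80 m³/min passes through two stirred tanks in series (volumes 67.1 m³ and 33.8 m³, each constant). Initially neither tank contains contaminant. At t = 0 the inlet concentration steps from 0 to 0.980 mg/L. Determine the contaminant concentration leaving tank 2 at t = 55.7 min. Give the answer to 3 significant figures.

0.588 mg/L

Species balance on tank i: dCᵢ/dt = (Cᵢ₋₁ − Cᵢ)/τᵢ with τᵢ = Vᵢ/Q.
τ₁ = 67.1/1.80 = 37.278 min; τ₂ = 33.8/1.80 = 18.778 min.
Solving the cascade with C₁(0)=C₂(0)=0 gives C₂(t) = C_in[1 − (τ₁ e^(−t/τ₁) − τ₂ e^(−t/τ₂))/(τ₁ − τ₂)].
At t = 55.7: e^(−t/τ₁) = 0.22443, e^(−t/τ₂) = 0.051495.
C₂ = 0.980·[1 − (37.278·0.22443 − 18.778·0.051495)/(18.500)] = 0.980·0.60004 = 0.58804 mg/L.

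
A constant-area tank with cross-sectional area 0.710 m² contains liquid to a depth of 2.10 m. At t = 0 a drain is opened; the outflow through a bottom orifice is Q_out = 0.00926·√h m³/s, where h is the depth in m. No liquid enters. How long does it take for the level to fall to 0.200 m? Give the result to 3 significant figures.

154 s

A dh/dt = −Q_out = −0.00926 √h.
∫ h^(−1/2) dh = −(0.00926/A) ∫ dt, giving 2√h = 2√h₀ − (0.00926/A) t.
t = 2A(√h₀ − √h)/0.00926 = 2·0.710·(√2.10 − √0.200)/0.00926
  = 1.4200 × (1.4491 − 0.44721) / 0.00926 = 153.64 s.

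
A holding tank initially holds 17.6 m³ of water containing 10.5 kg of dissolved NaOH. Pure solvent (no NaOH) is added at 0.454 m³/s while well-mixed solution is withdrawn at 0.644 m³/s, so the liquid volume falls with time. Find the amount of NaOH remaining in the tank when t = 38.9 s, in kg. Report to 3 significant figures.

1.66 kg

Let m(t) be the amount of NaOH. Volume: V(t) = V₀ + (Q_in − Q_out) t = 17.6 − 0.19000 t; V(38.9) = 10.209 m³.
Solute balance: dm/dt = 0 − Q_out C = −Q_out m/V(t).
dm/m = −Q_out dt/(V₀ − 0.19000 t); integrating gives ln(m/m₀) = −(Q_out/(Q_in−Q_out)) ln(V/V₀).
m = m₀ (V₀/V)^(Q_out/(Q_in−Q_out)) = 10.5 × (17.6/10.209)^(-3.3895) = 1.6576 kg.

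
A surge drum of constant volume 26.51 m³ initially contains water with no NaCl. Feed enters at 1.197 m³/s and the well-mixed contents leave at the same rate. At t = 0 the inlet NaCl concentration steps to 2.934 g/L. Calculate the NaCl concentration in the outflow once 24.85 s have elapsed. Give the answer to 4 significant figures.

Species balance on the tank: V dC/dt = Q(C_in − C).
So dC/dt = (C_in − C)/τ with τ = V/Q = 26.51/1.197 = 22.1470 s.
C approaches C_in exponentially: C(t) = C_in + (C₀ − C_in) e^(−t/τ).
C(24.85) = 2.934 + (0 − 2.934)·e^(−24.85/22.1470) = 2.934 + (-2.93400)·0.325613 = 1.97865 g/L.

1.979 g/L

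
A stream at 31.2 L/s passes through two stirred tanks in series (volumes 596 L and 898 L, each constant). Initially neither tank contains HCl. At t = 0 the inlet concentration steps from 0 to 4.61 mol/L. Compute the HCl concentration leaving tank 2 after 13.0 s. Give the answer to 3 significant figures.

Time constants: τᵢ = Vᵢ/Q for each well-mixed tank.
τ₁ = 596/31.2 = 19.103 s; τ₂ = 898/31.2 = 28.782 s.
Tank 1: C₁ = C_in(1 − e^(−t/τ₁)). Tank 2 (τ₁ ≠ τ₂): C₂ = C_in[1 − (τ₁ e^(−t/τ₁) − τ₂ e^(−t/τ₂))/(τ₁ − τ₂)].
At t = 13.0: e^(−t/τ₁) = 0.50635, e^(−t/τ₂) = 0.63656.
C₂ = 4.61·[1 − (19.103·0.50635 − 28.782·0.63656)/(-9.6795)] = 4.61·0.10645 = 0.49072 mol/L.

0.491 mol/L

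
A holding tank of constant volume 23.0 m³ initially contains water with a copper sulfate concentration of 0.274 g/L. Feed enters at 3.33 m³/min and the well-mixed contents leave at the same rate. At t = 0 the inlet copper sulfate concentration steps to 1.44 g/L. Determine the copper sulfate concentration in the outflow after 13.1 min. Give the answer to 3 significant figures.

Transient balance on the dissolved component: V dC/dt = Q(C_in − C).
So dC/dt = (C_in − C)/τ with τ = V/Q = 23.0/3.33 = 6.9069 min.
Integrating: C(t) = C_in + (C₀ − C_in) e^(−t/τ).
C(13.1) = 1.44 + (0.274 − 1.44)·e^(−13.1/6.9069) = 1.44 + (-1.1660)·0.15007 = 1.2650 g/L.

1.27 g/L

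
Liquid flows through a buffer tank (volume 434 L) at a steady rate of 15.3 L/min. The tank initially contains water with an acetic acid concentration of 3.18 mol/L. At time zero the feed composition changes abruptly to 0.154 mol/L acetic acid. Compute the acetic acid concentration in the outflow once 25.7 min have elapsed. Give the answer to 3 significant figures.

Accumulation = in − out for the solute gives V dC/dt = Q(C_in − C).
Rewrite as dC/dt + C/τ = C_in/τ, τ = V/Q = 28.366 min.
C approaches C_in exponentially: C(t) = C_in + (C₀ − C_in) e^(−t/τ).
C(25.7) = 0.154 + (3.18 − 0.154)·e^(−25.7/28.366) = 0.154 + (3.0260)·0.40413 = 1.3769 mol/L.

1.38 mol/L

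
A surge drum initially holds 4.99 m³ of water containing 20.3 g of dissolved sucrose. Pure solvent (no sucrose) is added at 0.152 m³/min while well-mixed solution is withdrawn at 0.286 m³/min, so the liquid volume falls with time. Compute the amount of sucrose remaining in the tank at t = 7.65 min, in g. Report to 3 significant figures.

12.4 g

Total volume: dV/dt = Q_in − Q_out = -0.13400 m³/min, so V(t) = 4.99 − 0.13400 t and V(7.65) = 3.9649 m³.
Species balance (pure solvent in): dm/dt = −Q_out · m/V(t).
Separate: dm/m = −Q_out dt/V(t) ⇒ ln(m/m₀) = −(Q_out/(Q_in−Q_out)) ln(V/V₀).
m = m₀ (V₀/V)^(Q_out/(Q_in−Q_out)) = 20.3 × (4.99/3.9649)^(-2.1343) = 12.426 g.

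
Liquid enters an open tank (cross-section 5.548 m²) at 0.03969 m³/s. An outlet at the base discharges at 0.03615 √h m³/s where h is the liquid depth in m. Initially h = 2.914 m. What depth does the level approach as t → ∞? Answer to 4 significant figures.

Level balance: A dh/dt = 0.03969 − 0.03615 √h. Setting dh/dt = 0:
Q_in = 0.03615 √h_ss ⇒ √h_ss = 0.03969/0.03615 = 1.09793.
h_ss = 1.09793² = 1.20544 m. (Since h₀ = 2.914 m > h_ss, the level will fall toward this value.)

1.205 m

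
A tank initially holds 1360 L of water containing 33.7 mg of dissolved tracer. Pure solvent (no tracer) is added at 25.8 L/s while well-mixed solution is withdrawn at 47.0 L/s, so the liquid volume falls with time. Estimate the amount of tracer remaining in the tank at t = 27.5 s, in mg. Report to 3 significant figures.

Total volume: dV/dt = Q_in − Q_out = -21.200 L/s, so V(t) = 1360 − 21.200 t and V(27.5) = 777.00 L.
Solute balance: dm/dt = 0 − Q_out C = −Q_out m/V(t).
dm/m = −Q_out dt/(V₀ − 21.200 t); integrating gives ln(m/m₀) = −(Q_out/(Q_in−Q_out)) ln(V/V₀).
m = m₀ (V₀/V)^(Q_out/(Q_in−Q_out)) = 33.7 × (1360/777.00)^(-2.2170) = 9.7419 mg.

9.74 mg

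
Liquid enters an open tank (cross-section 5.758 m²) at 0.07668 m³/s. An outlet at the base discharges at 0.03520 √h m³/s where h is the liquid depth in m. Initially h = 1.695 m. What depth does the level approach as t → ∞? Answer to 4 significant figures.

4.745 m

A dh/dt = Q_in − 0.03520 √h. Steady state requires inflow = outflow:
Q_in = 0.03520 √h_ss ⇒ √h_ss = 0.07668/0.03520 = 2.17841.
h_ss = 2.17841² = 4.74547 m. (Since h₀ = 1.695 m < h_ss, the level will rise toward this value.)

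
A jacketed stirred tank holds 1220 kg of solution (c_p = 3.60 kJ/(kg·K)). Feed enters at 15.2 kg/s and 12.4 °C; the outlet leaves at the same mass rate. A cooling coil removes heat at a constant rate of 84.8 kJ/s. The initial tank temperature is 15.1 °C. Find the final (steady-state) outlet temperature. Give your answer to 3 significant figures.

10.9 °C

M c_p dT/dt = ṁ c_p (T_in − T) − Q̇.
At steady state dT/dt = 0 ⇒ T_ss = T_in − Q̇/(ṁ c_p) = 12.4 − 84.8/(15.2·3.60) = 10.850 °C.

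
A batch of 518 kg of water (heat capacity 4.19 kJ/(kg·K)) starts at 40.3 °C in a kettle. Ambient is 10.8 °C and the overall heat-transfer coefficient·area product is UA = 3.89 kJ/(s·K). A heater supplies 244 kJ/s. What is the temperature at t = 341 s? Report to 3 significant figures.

Heat balance on the well-mixed liquid: M c_p dT/dt = −UA(T − T_amb) + Q̇.
dT/dt = (T_ss − T)/τ with T_ss = T_amb + Q̇/UA = 10.8 + 244/3.89 = 73.525 °C, τ = M c_p/UA = 518·4.19/3.89 = 557.95 s.
Solution: T(t) = T_ss + (T₀ − T_ss) e^(−t/τ).
T(341) = 73.525 + (-33.225)·0.54272 = 55.493 °C.

55.5 °C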